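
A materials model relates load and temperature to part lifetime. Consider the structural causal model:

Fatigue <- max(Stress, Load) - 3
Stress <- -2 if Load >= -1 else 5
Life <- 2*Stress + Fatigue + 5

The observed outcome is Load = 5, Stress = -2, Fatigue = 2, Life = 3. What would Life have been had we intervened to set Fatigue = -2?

-1

The intervention breaks the incoming arrows to Fatigue: Fatigue <- max(Stress, Load) - 3 no longer applies, and Fatigue = -2.
Stress = -2 if Load >= -1 else 5  [with Load=5]  = -2
Life = 2*Stress + Fatigue + 5  [with Stress=-2, Fatigue=-2]  = -1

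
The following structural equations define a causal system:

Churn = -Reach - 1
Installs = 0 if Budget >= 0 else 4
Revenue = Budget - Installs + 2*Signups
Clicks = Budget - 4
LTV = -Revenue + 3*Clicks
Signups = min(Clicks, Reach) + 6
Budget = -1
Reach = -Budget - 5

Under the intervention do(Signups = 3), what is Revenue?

Under do(Signups=3), the mechanism Signups = min(Clicks, Reach) + 6 is discarded; Signups is fixed at 3.
Installs = 0 if Budget >= 0 else 4  [with Budget=-1]  = 4
Revenue = Budget - Installs + 2*Signups  [with Budget=-1, Installs=4, Signups=3]  = 1

1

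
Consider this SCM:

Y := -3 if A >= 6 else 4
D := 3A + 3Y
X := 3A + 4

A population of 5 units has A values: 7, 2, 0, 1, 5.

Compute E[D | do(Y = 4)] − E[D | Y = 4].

The intervention sets Y=4 in all 5 units regardless of A. Recomputing D per unit gives 33, 18, 12, 15, 27; average 21.
Conditioning on Y=4 selects the 4 unit(s) with A ∈ {2, 0, 1, 5}. Their D values: 18, 12, 15, 27. Mean = 18.
Difference = 21 − 18 = 3.

3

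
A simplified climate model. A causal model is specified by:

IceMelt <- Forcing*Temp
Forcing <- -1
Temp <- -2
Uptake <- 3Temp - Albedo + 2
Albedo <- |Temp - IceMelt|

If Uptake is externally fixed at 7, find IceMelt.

do(Uptake=7) replaces the equation Uptake <- 3Temp - Albedo + 2 with the constant Uptake = 7.
IceMelt is not downstream of the intervention, so its value is determined by the original equations.
IceMelt = Forcing*Temp  [with Forcing=-1, Temp=-2]  = 2

2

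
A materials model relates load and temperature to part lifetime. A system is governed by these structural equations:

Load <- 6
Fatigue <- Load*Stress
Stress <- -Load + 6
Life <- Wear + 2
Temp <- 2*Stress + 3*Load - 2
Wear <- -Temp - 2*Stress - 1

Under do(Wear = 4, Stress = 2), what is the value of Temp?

Setting Wear = 4, Stress = 2 by intervention discards those variables' equations.
Temp = 2*Stress + 3*Load - 2  [with Stress=2, Load=6]  = 20

20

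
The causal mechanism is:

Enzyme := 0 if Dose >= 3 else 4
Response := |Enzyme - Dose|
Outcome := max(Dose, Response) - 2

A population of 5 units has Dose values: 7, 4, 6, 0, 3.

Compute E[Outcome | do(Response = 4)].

3

The intervention sets Response=4 in all 5 units regardless of Dose. Recomputing Outcome per unit gives 5, 2, 4, 2, 2; average 3.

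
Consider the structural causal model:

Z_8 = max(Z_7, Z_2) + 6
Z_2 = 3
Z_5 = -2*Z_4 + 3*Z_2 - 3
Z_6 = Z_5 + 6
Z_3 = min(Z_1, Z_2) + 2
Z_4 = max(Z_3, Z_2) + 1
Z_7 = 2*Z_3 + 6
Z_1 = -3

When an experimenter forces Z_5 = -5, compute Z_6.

The intervention breaks the incoming arrows to Z_5: Z_5 = -2*Z_4 + 3*Z_2 - 3 no longer applies, and Z_5 = -5.
Z_6 = Z_5 + 6  [with Z_5=-5]  = 1

1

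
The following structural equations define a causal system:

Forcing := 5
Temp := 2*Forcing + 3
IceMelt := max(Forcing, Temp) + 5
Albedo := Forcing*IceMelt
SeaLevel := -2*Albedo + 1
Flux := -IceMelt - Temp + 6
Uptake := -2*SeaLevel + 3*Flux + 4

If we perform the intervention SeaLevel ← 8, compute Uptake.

-87

Under do(SeaLevel=8), the mechanism SeaLevel := -2*Albedo + 1 is discarded; SeaLevel is fixed at 8.
Temp = 2*Forcing + 3  [with Forcing=5]  = 13
IceMelt = max(Forcing, Temp) + 5  [with Forcing=5, Temp=13]  = 18
Flux = -IceMelt - Temp + 6  [with IceMelt=18, Temp=13]  = -25
Uptake = -2*SeaLevel + 3*Flux + 4  [with SeaLevel=8, Flux=-25]  = -87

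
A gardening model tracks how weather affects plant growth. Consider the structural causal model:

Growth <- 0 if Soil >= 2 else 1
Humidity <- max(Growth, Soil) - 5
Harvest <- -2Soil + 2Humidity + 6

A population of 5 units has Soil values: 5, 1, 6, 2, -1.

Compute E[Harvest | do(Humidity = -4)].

-7.2

The intervention sets Humidity=-4 in all 5 units regardless of Soil. Recomputing Harvest per unit gives -12, -4, -14, -6, 0; average -7.2.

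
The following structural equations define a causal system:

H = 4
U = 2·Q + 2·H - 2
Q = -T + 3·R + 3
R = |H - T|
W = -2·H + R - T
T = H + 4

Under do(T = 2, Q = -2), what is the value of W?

-8

Setting T = 2, Q = -2 by intervention discards those variables' equations.
R = |H - T|  [with H=4, T=2]  = 2
W = -2·H + R - T  [with H=4, R=2, T=2]  = -8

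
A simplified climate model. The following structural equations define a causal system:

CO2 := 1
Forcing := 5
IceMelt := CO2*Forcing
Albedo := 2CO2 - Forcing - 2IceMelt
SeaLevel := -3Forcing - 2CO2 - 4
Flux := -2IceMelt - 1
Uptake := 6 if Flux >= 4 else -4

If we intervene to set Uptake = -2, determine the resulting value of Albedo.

-13

Under do(Uptake=-2), the mechanism Uptake := 6 if Flux >= 4 else -4 is discarded; Uptake is fixed at -2.
Since Albedo is not a descendant of the intervened variable, it is unaffected.
IceMelt = CO2*Forcing  [with CO2=1, Forcing=5]  = 5
Albedo = 2CO2 - Forcing - 2IceMelt  [with CO2=1, Forcing=5, IceMelt=5]  = -13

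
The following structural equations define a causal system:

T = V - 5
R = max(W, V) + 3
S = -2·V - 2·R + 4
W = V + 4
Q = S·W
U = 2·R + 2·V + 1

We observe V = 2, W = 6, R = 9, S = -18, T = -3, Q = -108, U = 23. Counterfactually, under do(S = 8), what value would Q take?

48

Under do(S=8), the mechanism S = -2·V - 2·R + 4 is discarded; S is fixed at 8.
W = V + 4  [with V=2]  = 6
Q = S·W  [with S=8, W=6]  = 48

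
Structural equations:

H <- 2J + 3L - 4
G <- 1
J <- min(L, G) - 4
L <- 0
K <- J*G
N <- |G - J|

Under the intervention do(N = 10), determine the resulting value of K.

The intervention breaks the incoming arrows to N: N <- |G - J| no longer applies, and N = 10.
Since K is not a descendant of the intervened variable, it is unaffected.
J = min(L, G) - 4  [with L=0, G=1]  = -4
K = J*G  [with J=-4, G=1]  = -4

-4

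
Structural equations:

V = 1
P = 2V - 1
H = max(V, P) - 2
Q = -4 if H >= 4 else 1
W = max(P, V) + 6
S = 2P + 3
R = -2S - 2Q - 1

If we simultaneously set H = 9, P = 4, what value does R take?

-15

The joint intervention fixes H = 9, P = 4, removing each variable's own equation.
Q = -4 if H >= 4 else 1  [with H=9]  = -4
S = 2P + 3  [with P=4]  = 11
R = -2S - 2Q - 1  [with S=11, Q=-4]  = -15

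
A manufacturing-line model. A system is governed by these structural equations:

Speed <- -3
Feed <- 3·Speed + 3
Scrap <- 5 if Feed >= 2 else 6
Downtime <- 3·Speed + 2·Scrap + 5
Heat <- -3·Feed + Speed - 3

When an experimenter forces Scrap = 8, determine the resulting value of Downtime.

Intervening sets Scrap = 8 and removes its equation (Scrap <- 5 if Feed >= 2 else 6).
Downtime = 3·Speed + 2·Scrap + 5  [with Speed=-3, Scrap=8]  = 12

12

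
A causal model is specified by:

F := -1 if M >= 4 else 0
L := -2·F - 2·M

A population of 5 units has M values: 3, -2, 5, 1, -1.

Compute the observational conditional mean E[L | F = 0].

-0.5

E[L|F=0] averages over only the 4 units with F=0 (M = 3, -2, 1, -1): L = -6, 4, -2, 2, mean -0.5.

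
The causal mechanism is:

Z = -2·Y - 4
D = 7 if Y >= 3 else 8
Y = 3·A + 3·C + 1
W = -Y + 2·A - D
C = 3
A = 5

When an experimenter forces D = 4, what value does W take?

Intervening sets D = 4 and removes its equation (D = 7 if Y >= 3 else 8).
Y = 3·A + 3·C + 1  [with A=5, C=3]  = 25
W = -Y + 2·A - D  [with Y=25, A=5, D=4]  = -19

-19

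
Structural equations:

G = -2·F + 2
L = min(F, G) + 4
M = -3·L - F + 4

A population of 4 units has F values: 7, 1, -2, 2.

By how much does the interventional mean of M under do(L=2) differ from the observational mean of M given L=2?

-2

Every unit gets L=2 under the intervention. M values become -9, -3, 0, -4; E[M|do(L=2)] = -4.
E[M|L=2] averages over only the 2 units with L=2 (F = -2, 2): M = 0, -4, mean -2.
Difference = -4 − (-2) = -2.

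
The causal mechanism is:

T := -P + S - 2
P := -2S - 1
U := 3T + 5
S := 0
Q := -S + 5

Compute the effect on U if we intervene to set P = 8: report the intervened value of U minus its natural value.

-27

Under do(P=8), the mechanism P := -2S - 1 is discarded; P is fixed at 8.
T = -P + S - 2  [with P=8, S=0]  = -10
U = 3T + 5  [with T=-10]  = -25
Without intervention: P = -2S - 1  [with S=0]  = -1; T = -P + S - 2  [with P=-1, S=0]  = -1; U = 3T + 5  [with T=-1]  = 2.
Change = -25 − 2 = -27.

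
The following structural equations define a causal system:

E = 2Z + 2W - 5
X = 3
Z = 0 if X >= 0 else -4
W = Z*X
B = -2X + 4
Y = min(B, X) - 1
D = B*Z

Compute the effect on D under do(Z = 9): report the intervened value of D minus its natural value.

The intervention breaks the incoming arrows to Z: Z = 0 if X >= 0 else -4 no longer applies, and Z = 9.
B = -2X + 4  [with X=3]  = -2
D = B*Z  [with B=-2, Z=9]  = -18
Without intervention: B = -2X + 4  [with X=3]  = -2; Z = 0 if X >= 0 else -4  [with X=3]  = 0; D = B*Z  [with B=-2, Z=0]  = 0.
Change = -18 − 0 = -18.

-18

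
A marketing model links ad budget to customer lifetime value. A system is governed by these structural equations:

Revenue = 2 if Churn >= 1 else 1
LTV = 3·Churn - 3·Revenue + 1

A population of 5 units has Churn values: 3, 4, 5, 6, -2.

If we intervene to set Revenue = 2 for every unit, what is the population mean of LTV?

Under do(Revenue=2), Revenue's equation is replaced by Revenue=2 for every unit. Per-unit LTV: 4, 7, 10, 13, -11. Mean = 4.6.

4.6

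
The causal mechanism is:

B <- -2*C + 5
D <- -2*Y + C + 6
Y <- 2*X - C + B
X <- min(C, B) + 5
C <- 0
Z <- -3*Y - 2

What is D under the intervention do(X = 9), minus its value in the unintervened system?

-16

do(X=9) replaces the equation X <- min(C, B) + 5 with the constant X = 9.
B = -2*C + 5  [with C=0]  = 5
Y = 2*X - C + B  [with X=9, C=0, B=5]  = 23
D = -2*Y + C + 6  [with Y=23, C=0]  = -40
Without intervention: B = -2*C + 5  [with C=0]  = 5; X = min(C, B) + 5  [with C=0, B=5]  = 5; Y = 2*X - C + B  [with X=5, C=0, B=5]  = 15; D = -2*Y + C + 6  [with Y=15, C=0]  = -24.
Change = -40 − (-24) = -16.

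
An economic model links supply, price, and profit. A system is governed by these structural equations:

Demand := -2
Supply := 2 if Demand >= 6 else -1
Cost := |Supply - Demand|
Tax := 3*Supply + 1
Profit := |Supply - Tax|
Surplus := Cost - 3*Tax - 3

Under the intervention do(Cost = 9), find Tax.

-2

The intervention breaks the incoming arrows to Cost: Cost := |Supply - Demand| no longer applies, and Cost = 9.
Tax is not downstream of the intervention, so its value is determined by the original equations.
Supply = 2 if Demand >= 6 else -1  [with Demand=-2]  = -1
Tax = 3*Supply + 1  [with Supply=-1]  = -2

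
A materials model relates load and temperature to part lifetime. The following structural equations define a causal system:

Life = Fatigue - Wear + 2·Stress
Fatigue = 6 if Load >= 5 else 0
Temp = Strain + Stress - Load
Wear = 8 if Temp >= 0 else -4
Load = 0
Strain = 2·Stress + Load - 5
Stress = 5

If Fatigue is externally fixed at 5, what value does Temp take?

10

do(Fatigue=5) replaces the equation Fatigue = 6 if Load >= 5 else 0 with the constant Fatigue = 5.
No directed path runs from Fatigue to Temp, so Temp keeps its natural value.
Strain = 2·Stress + Load - 5  [with Stress=5, Load=0]  = 5
Temp = Strain + Stress - Load  [with Strain=5, Stress=5, Load=0]  = 10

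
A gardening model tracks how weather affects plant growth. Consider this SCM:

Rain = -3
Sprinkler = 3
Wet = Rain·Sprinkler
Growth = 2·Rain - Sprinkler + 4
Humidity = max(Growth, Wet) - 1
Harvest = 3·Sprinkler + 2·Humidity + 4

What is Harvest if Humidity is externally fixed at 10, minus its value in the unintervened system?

32

The intervention breaks the incoming arrows to Humidity: Humidity = max(Growth, Wet) - 1 no longer applies, and Humidity = 10.
Harvest = 3·Sprinkler + 2·Humidity + 4  [with Sprinkler=3, Humidity=10]  = 33
Without intervention: Wet = Rain·Sprinkler  [with Rain=-3, Sprinkler=3]  = -9; Growth = 2·Rain - Sprinkler + 4  [with Rain=-3, Sprinkler=3]  = -5; Humidity = max(Growth, Wet) - 1  [with Growth=-5, Wet=-9]  = -6; Harvest = 3·Sprinkler + 2·Humidity + 4  [with Sprinkler=3, Humidity=-6]  = 1.
Change = 33 − 1 = 32.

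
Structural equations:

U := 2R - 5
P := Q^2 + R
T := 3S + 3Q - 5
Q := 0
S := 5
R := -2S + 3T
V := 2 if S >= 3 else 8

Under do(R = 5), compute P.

5

Under do(R=5), the mechanism R := -2S + 3T is discarded; R is fixed at 5.
P = Q^2 + R  [with Q=0, R=5]  = 5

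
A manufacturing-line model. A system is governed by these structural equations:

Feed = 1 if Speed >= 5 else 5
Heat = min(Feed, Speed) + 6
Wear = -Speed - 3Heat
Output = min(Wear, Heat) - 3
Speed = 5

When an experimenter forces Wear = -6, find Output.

-9

Intervening sets Wear = -6 and removes its equation (Wear = -Speed - 3Heat).
Feed = 1 if Speed >= 5 else 5  [with Speed=5]  = 1
Heat = min(Feed, Speed) + 6  [with Feed=1, Speed=5]  = 7
Output = min(Wear, Heat) - 3  [with Wear=-6, Heat=7]  = -9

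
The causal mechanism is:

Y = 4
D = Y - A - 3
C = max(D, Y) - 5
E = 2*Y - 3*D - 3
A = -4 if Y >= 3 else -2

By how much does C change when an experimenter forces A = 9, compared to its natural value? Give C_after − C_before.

do(A=9) replaces the equation A = -4 if Y >= 3 else -2 with the constant A = 9.
D = Y - A - 3  [with Y=4, A=9]  = -8
C = max(D, Y) - 5  [with D=-8, Y=4]  = -1
Without intervention: A = -4 if Y >= 3 else -2  [with Y=4]  = -4; D = Y - A - 3  [with Y=4, A=-4]  = 5; C = max(D, Y) - 5  [with D=5, Y=4]  = 0.
Change = -1 − 0 = -1.

-1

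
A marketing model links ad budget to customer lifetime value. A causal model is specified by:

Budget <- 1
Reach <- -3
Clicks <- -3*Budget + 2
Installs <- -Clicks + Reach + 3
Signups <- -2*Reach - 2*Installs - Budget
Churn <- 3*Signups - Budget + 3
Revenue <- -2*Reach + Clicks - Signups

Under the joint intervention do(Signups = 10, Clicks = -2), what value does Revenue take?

-6

The joint intervention fixes Signups = 10, Clicks = -2, removing each variable's own equation.
Revenue = -2*Reach + Clicks - Signups  [with Reach=-3, Clicks=-2, Signups=10]  = -6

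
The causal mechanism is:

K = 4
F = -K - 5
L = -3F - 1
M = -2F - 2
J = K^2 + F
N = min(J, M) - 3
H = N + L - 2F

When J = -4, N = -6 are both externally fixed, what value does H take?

Under do(J = -4, N = -6), each intervened variable's structural equation is replaced by its fixed value.
F = -K - 5  [with K=4]  = -9
L = -3F - 1  [with F=-9]  = 26
H = N + L - 2F  [with N=-6, L=26, F=-9]  = 38

38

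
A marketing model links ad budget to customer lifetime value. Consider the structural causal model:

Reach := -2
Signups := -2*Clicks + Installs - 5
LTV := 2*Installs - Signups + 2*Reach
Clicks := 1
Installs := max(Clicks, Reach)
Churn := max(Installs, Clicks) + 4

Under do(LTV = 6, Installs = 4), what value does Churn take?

8

Under do(LTV = 6, Installs = 4), each intervened variable's structural equation is replaced by its fixed value.
Churn = max(Installs, Clicks) + 4  [with Installs=4, Clicks=1]  = 8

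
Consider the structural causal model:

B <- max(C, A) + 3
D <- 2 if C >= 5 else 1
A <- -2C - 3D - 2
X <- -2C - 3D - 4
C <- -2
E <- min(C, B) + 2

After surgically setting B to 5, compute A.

-1

Under do(B=5), the mechanism B <- max(C, A) + 3 is discarded; B is fixed at 5.
Since A is not a descendant of the intervened variable, it is unaffected.
D = 2 if C >= 5 else 1  [with C=-2]  = 1
A = -2C - 3D - 2  [with C=-2, D=1]  = -1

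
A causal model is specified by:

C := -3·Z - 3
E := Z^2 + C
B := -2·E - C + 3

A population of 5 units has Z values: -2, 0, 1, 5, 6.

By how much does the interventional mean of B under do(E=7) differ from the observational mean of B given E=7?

1.5

Under do(E=7), E's equation is replaced by E=7 for every unit. Per-unit B: -14, -8, -5, 7, 10. Mean = -2.
Conditioning on E=7 selects the 2 unit(s) with Z ∈ {-2, 5}. Their B values: -14, 7. Mean = -3.5.
Difference = -2 − (-3.5) = 1.5.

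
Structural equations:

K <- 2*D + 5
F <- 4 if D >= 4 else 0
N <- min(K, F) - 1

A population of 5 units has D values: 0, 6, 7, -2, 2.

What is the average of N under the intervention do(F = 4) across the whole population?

2.4

The intervention sets F=4 in all 5 units regardless of D. Recomputing N per unit gives 3, 3, 3, 0, 3; average 2.4.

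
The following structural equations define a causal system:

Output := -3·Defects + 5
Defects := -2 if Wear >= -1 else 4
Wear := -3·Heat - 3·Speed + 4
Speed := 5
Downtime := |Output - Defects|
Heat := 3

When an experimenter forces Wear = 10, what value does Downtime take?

The intervention breaks the incoming arrows to Wear: Wear := -3·Heat - 3·Speed + 4 no longer applies, and Wear = 10.
Defects = -2 if Wear >= -1 else 4  [with Wear=10]  = -2
Output = -3·Defects + 5  [with Defects=-2]  = 11
Downtime = |Output - Defects|  [with Output=11, Defects=-2]  = 13

13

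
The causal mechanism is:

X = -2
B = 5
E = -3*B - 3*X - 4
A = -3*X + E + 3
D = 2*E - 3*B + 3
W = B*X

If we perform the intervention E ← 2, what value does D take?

do(E=2) replaces the equation E = -3*B - 3*X - 4 with the constant E = 2.
D = 2*E - 3*B + 3  [with E=2, B=5]  = -8

-8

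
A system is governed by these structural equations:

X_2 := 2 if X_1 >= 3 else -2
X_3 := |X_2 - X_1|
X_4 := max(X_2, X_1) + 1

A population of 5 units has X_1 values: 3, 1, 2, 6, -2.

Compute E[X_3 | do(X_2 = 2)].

2

do(X_2=2) breaks X_2's dependence on X_1. With X_2=2 fixed, X_3 across the units is 1, 1, 0, 4, 4, mean 2.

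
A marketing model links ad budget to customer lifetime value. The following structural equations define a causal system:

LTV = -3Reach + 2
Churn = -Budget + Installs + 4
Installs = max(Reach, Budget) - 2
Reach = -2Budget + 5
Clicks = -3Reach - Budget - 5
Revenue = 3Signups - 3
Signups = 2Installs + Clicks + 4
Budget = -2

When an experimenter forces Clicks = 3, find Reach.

Under do(Clicks=3), the mechanism Clicks = -3Reach - Budget - 5 is discarded; Clicks is fixed at 3.
Since Reach is not a descendant of the intervened variable, it is unaffected.
Reach = -2Budget + 5  [with Budget=-2]  = 9

9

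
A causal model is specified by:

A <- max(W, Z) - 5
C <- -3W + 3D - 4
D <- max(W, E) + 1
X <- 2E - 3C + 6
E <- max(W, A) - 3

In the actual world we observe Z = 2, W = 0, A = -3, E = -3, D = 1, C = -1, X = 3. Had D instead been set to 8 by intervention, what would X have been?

Under do(D=8), the mechanism D <- max(W, E) + 1 is discarded; D is fixed at 8.
A = max(W, Z) - 5  [with W=0, Z=2]  = -3
E = max(W, A) - 3  [with W=0, A=-3]  = -3
C = -3W + 3D - 4  [with W=0, D=8]  = 20
X = 2E - 3C + 6  [with E=-3, C=20]  = -60

-60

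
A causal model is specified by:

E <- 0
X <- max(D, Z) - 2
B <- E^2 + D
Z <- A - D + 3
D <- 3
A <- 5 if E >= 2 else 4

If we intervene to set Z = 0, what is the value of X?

The intervention breaks the incoming arrows to Z: Z <- A - D + 3 no longer applies, and Z = 0.
X = max(D, Z) - 2  [with D=3, Z=0]  = 1

1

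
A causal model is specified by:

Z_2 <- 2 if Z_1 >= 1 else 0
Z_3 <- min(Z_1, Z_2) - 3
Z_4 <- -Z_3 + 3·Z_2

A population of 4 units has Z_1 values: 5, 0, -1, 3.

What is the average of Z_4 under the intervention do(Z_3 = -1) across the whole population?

4

do(Z_3=-1) breaks Z_3's dependence on Z_1. With Z_3=-1 fixed, Z_4 across the units is 7, 1, 1, 7, mean 4.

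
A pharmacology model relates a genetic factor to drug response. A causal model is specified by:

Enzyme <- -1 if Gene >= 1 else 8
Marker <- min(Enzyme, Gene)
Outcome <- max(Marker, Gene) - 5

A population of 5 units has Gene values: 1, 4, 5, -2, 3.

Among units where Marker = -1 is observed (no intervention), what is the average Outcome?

-1.75

Conditioning on Marker=-1 selects the 4 unit(s) with Gene ∈ {1, 4, 5, 3}. Their Outcome values: -4, -1, 0, -2. Mean = -1.75.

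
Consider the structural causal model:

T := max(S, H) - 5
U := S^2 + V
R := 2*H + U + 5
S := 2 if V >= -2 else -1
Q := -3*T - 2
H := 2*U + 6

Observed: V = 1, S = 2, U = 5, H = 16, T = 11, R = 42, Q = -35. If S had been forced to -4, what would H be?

Under do(S=-4), the mechanism S := 2 if V >= -2 else -1 is discarded; S is fixed at -4.
U = S^2 + V  [with S=-4, V=1]  = 17
H = 2*U + 6  [with U=17]  = 40

40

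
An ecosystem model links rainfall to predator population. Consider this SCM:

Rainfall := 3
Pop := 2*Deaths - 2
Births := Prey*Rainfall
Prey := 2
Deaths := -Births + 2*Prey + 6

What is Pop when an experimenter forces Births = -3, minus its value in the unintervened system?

18

do(Births=-3) replaces the equation Births := Prey*Rainfall with the constant Births = -3.
Deaths = -Births + 2*Prey + 6  [with Births=-3, Prey=2]  = 13
Pop = 2*Deaths - 2  [with Deaths=13]  = 24
Without intervention: Births = Prey*Rainfall  [with Prey=2, Rainfall=3]  = 6; Deaths = -Births + 2*Prey + 6  [with Births=6, Prey=2]  = 4; Pop = 2*Deaths - 2  [with Deaths=4]  = 6.
Change = 24 − 6 = 18.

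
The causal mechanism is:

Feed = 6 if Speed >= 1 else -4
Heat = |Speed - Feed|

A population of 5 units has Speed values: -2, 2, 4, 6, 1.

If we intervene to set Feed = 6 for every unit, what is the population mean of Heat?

3.8

do(Feed=6) breaks Feed's dependence on Speed. With Feed=6 fixed, Heat across the units is 8, 4, 2, 0, 5, mean 3.8.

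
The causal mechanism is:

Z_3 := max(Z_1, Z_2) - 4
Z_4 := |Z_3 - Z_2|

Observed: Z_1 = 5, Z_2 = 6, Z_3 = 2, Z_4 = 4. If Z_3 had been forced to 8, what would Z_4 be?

2

The intervention breaks the incoming arrows to Z_3: Z_3 := max(Z_1, Z_2) - 4 no longer applies, and Z_3 = 8.
Z_4 = |Z_3 - Z_2|  [with Z_3=8, Z_2=6]  = 2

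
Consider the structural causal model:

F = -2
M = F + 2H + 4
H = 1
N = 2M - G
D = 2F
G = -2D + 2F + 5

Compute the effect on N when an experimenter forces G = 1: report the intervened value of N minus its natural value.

8

Under do(G=1), the mechanism G = -2D + 2F + 5 is discarded; G is fixed at 1.
M = F + 2H + 4  [with F=-2, H=1]  = 4
N = 2M - G  [with M=4, G=1]  = 7
Without intervention: D = 2F  [with F=-2]  = -4; G = -2D + 2F + 5  [with D=-4, F=-2]  = 9; M = F + 2H + 4  [with F=-2, H=1]  = 4; N = 2M - G  [with M=4, G=9]  = -1.
Change = 7 − (-1) = 8.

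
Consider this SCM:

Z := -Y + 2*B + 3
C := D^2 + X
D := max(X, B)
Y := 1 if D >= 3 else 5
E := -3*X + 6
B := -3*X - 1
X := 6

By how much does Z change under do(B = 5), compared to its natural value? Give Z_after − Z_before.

do(B=5) replaces the equation B := -3*X - 1 with the constant B = 5.
D = max(X, B)  [with X=6, B=5]  = 6
Y = 1 if D >= 3 else 5  [with D=6]  = 1
Z = -Y + 2*B + 3  [with Y=1, B=5]  = 12
Without intervention: B = -3*X - 1  [with X=6]  = -19; D = max(X, B)  [with X=6, B=-19]  = 6; Y = 1 if D >= 3 else 5  [with D=6]  = 1; Z = -Y + 2*B + 3  [with Y=1, B=-19]  = -36.
Change = 12 − (-36) = 48.

48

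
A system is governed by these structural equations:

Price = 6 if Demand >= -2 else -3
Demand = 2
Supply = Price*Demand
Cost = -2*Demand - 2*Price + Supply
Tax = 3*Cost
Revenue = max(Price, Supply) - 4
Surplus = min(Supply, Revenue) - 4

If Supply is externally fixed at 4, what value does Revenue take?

2

do(Supply=4) replaces the equation Supply = Price*Demand with the constant Supply = 4.
Price = 6 if Demand >= -2 else -3  [with Demand=2]  = 6
Revenue = max(Price, Supply) - 4  [with Price=6, Supply=4]  = 2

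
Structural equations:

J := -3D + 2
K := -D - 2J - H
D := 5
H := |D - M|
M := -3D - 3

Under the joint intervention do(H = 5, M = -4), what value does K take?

Setting H = 5, M = -4 by intervention discards those variables' equations.
J = -3D + 2  [with D=5]  = -13
K = -D - 2J - H  [with D=5, J=-13, H=5]  = 16

16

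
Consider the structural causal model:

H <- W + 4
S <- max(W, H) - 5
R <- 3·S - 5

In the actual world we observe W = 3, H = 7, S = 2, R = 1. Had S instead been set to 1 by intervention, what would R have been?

The intervention breaks the incoming arrows to S: S <- max(W, H) - 5 no longer applies, and S = 1.
R = 3·S - 5  [with S=1]  = -2

-2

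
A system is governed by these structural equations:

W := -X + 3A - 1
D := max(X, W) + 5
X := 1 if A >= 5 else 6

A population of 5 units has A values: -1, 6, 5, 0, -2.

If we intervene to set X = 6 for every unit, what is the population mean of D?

Every unit gets X=6 under the intervention. D values become 11, 16, 13, 11, 11; E[D|do(X=6)] = 12.4.

12.4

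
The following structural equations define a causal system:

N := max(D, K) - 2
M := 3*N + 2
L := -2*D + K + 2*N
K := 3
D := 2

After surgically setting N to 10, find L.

The intervention breaks the incoming arrows to N: N := max(D, K) - 2 no longer applies, and N = 10.
L = -2*D + K + 2*N  [with D=2, K=3, N=10]  = 19

19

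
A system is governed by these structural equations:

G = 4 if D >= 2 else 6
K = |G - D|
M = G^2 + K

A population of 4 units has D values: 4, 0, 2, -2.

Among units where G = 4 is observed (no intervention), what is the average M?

17

Observing G=4 restricts to units where G's equation naturally yields 4: D ∈ {4, 2}. In that subpopulation M = 16, 18, mean 17.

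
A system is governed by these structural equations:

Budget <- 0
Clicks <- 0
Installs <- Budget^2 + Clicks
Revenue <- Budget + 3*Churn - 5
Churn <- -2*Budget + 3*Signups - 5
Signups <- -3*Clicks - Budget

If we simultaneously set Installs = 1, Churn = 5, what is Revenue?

10

Setting Installs = 1, Churn = 5 by intervention discards those variables' equations.
Revenue = Budget + 3*Churn - 5  [with Budget=0, Churn=5]  = 10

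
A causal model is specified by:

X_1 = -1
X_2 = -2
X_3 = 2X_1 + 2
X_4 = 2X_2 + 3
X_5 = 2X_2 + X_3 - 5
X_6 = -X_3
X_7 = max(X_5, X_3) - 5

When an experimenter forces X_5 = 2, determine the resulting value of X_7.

Under do(X_5=2), the mechanism X_5 = 2X_2 + X_3 - 5 is discarded; X_5 is fixed at 2.
X_3 = 2X_1 + 2  [with X_1=-1]  = 0
X_7 = max(X_5, X_3) - 5  [with X_5=2, X_3=0]  = -3

-3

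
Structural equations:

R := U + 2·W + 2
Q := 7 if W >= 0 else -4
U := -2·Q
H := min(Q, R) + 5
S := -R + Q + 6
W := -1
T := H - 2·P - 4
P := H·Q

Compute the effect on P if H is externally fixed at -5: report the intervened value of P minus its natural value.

Intervening sets H = -5 and removes its equation (H := min(Q, R) + 5).
Q = 7 if W >= 0 else -4  [with W=-1]  = -4
P = H·Q  [with H=-5, Q=-4]  = 20
Without intervention: Q = 7 if W >= 0 else -4  [with W=-1]  = -4; U = -2·Q  [with Q=-4]  = 8; R = U + 2·W + 2  [with U=8, W=-1]  = 8; H = min(Q, R) + 5  [with Q=-4, R=8]  = 1; P = H·Q  [with H=1, Q=-4]  = -4.
Change = 20 − (-4) = 24.

24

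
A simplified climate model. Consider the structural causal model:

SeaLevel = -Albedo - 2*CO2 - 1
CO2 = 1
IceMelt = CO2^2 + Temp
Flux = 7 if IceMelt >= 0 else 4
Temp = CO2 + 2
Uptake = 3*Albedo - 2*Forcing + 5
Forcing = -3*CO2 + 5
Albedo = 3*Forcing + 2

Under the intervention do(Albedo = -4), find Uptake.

-11

do(Albedo=-4) replaces the equation Albedo = 3*Forcing + 2 with the constant Albedo = -4.
Forcing = -3*CO2 + 5  [with CO2=1]  = 2
Uptake = 3*Albedo - 2*Forcing + 5  [with Albedo=-4, Forcing=2]  = -11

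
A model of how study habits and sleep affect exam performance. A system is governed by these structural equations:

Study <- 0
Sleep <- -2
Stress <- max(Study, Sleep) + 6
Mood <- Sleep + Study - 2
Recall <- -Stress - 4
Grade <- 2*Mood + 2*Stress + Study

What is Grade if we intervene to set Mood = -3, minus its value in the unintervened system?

Under do(Mood=-3), the mechanism Mood <- Sleep + Study - 2 is discarded; Mood is fixed at -3.
Stress = max(Study, Sleep) + 6  [with Study=0, Sleep=-2]  = 6
Grade = 2*Mood + 2*Stress + Study  [with Mood=-3, Stress=6, Study=0]  = 6
Without intervention: Stress = max(Study, Sleep) + 6  [with Study=0, Sleep=-2]  = 6; Mood = Sleep + Study - 2  [with Sleep=-2, Study=0]  = -4; Grade = 2*Mood + 2*Stress + Study  [with Mood=-4, Stress=6, Study=0]  = 4.
Change = 6 − 4 = 2.

2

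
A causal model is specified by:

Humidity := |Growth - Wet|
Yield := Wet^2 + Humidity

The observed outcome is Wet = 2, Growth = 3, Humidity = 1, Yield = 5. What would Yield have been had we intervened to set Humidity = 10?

14

The intervention breaks the incoming arrows to Humidity: Humidity := |Growth - Wet| no longer applies, and Humidity = 10.
Yield = Wet^2 + Humidity  [with Wet=2, Humidity=10]  = 14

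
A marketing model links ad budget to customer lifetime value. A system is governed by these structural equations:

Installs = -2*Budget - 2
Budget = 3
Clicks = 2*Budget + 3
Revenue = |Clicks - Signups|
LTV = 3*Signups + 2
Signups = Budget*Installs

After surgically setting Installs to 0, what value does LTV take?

2

The intervention breaks the incoming arrows to Installs: Installs = -2*Budget - 2 no longer applies, and Installs = 0.
Signups = Budget*Installs  [with Budget=3, Installs=0]  = 0
LTV = 3*Signups + 2  [with Signups=0]  = 2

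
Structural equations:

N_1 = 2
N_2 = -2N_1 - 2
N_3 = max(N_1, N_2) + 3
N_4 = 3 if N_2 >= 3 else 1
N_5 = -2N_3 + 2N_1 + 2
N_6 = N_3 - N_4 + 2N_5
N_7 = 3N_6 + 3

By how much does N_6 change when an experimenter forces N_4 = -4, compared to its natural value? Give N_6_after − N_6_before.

5

Under do(N_4=-4), the mechanism N_4 = 3 if N_2 >= 3 else 1 is discarded; N_4 is fixed at -4.
N_2 = -2N_1 - 2  [with N_1=2]  = -6
N_3 = max(N_1, N_2) + 3  [with N_1=2, N_2=-6]  = 5
N_5 = -2N_3 + 2N_1 + 2  [with N_3=5, N_1=2]  = -4
N_6 = N_3 - N_4 + 2N_5  [with N_3=5, N_4=-4, N_5=-4]  = 1
Without intervention: N_2 = -2N_1 - 2  [with N_1=2]  = -6; N_3 = max(N_1, N_2) + 3  [with N_1=2, N_2=-6]  = 5; N_4 = 3 if N_2 >= 3 else 1  [with N_2=-6]  = 1; N_5 = -2N_3 + 2N_1 + 2  [with N_3=5, N_1=2]  = -4; N_6 = N_3 - N_4 + 2N_5  [with N_3=5, N_4=1, N_5=-4]  = -4.
Change = 1 − (-4) = 5.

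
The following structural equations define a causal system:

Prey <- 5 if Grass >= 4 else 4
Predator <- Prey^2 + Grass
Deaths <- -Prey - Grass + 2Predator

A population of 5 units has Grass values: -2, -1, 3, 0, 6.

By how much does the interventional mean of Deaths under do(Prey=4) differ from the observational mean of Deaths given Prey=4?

1.2

Every unit gets Prey=4 under the intervention. Deaths values become 26, 27, 31, 28, 34; E[Deaths|do(Prey=4)] = 29.2.
Observing Prey=4 restricts to units where Prey's equation naturally yields 4: Grass ∈ {-2, -1, 3, 0}. In that subpopulation Deaths = 26, 27, 31, 28, mean 28.
Difference = 29.2 − 28 = 1.2.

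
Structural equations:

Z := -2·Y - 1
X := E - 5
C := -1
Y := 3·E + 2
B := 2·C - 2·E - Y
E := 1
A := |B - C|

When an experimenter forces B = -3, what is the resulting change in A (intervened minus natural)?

-6

The intervention breaks the incoming arrows to B: B := 2·C - 2·E - Y no longer applies, and B = -3.
A = |B - C|  [with B=-3, C=-1]  = 2
Without intervention: Y = 3·E + 2  [with E=1]  = 5; B = 2·C - 2·E - Y  [with C=-1, E=1, Y=5]  = -9; A = |B - C|  [with B=-9, C=-1]  = 8.
Change = 2 − 8 = -6.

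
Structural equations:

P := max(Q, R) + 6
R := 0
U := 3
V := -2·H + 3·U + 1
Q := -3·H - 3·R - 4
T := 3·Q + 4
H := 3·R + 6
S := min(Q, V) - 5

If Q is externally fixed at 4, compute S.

-7

The intervention breaks the incoming arrows to Q: Q := -3·H - 3·R - 4 no longer applies, and Q = 4.
H = 3·R + 6  [with R=0]  = 6
V = -2·H + 3·U + 1  [with H=6, U=3]  = -2
S = min(Q, V) - 5  [with Q=4, V=-2]  = -7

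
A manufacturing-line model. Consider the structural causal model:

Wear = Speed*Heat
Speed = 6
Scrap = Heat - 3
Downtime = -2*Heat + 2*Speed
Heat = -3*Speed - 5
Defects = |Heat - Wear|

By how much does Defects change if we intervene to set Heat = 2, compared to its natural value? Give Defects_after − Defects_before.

Under do(Heat=2), the mechanism Heat = -3*Speed - 5 is discarded; Heat is fixed at 2.
Wear = Speed*Heat  [with Speed=6, Heat=2]  = 12
Defects = |Heat - Wear|  [with Heat=2, Wear=12]  = 10
Without intervention: Heat = -3*Speed - 5  [with Speed=6]  = -23; Wear = Speed*Heat  [with Speed=6, Heat=-23]  = -138; Defects = |Heat - Wear|  [with Heat=-23, Wear=-138]  = 115.
Change = 10 − 115 = -105.

-105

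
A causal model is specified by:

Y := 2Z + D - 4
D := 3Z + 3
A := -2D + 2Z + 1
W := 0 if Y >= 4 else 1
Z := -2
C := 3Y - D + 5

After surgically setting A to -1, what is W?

1

Under do(A=-1), the mechanism A := -2D + 2Z + 1 is discarded; A is fixed at -1.
Since W is not a descendant of the intervened variable, it is unaffected.
D = 3Z + 3  [with Z=-2]  = -3
Y = 2Z + D - 4  [with Z=-2, D=-3]  = -11
W = 0 if Y >= 4 else 1  [with Y=-11]  = 1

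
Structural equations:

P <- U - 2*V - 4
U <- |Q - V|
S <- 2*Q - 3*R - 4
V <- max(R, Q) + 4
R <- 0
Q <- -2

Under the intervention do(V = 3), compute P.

The intervention breaks the incoming arrows to V: V <- max(R, Q) + 4 no longer applies, and V = 3.
U = |Q - V|  [with Q=-2, V=3]  = 5
P = U - 2*V - 4  [with U=5, V=3]  = -5

-5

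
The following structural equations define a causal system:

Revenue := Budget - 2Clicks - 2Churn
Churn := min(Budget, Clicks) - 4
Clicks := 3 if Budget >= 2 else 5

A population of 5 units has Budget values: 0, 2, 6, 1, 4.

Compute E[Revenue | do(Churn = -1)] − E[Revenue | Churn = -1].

-4

do(Churn=-1) breaks Churn's dependence on Budget. With Churn=-1 fixed, Revenue across the units is -8, -2, 2, -7, 0, mean -3.
Observing Churn=-1 restricts to units where Churn's equation naturally yields -1: Budget ∈ {6, 4}. In that subpopulation Revenue = 2, 0, mean 1.
Difference = -3 − 1 = -4.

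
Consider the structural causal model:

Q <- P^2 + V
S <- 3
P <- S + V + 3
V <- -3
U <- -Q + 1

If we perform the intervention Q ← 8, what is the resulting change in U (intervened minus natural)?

-2

Intervening sets Q = 8 and removes its equation (Q <- P^2 + V).
U = -Q + 1  [with Q=8]  = -7
Without intervention: P = S + V + 3  [with S=3, V=-3]  = 3; Q = P^2 + V  [with P=3, V=-3]  = 6; U = -Q + 1  [with Q=6]  = -5.
Change = -7 − (-5) = -2.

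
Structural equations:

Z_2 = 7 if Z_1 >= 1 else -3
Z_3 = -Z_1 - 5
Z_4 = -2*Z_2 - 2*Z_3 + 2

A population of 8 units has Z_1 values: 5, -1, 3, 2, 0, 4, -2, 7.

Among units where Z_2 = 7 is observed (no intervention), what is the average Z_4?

Conditioning on Z_2=7 selects the 5 unit(s) with Z_1 ∈ {5, 3, 2, 4, 7}. Their Z_4 values: 8, 4, 2, 6, 12. Mean = 6.4.

6.4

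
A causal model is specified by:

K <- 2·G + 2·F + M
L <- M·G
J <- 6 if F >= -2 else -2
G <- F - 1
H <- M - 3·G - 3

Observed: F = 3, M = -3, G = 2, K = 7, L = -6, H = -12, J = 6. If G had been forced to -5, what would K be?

-7

The intervention breaks the incoming arrows to G: G <- F - 1 no longer applies, and G = -5.
K = 2·G + 2·F + M  [with G=-5, F=3, M=-3]  = -7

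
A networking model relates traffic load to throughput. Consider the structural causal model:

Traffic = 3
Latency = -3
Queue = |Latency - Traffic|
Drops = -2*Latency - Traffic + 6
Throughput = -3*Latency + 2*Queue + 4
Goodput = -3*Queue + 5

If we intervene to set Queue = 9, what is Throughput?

31

do(Queue=9) replaces the equation Queue = |Latency - Traffic| with the constant Queue = 9.
Throughput = -3*Latency + 2*Queue + 4  [with Latency=-3, Queue=9]  = 31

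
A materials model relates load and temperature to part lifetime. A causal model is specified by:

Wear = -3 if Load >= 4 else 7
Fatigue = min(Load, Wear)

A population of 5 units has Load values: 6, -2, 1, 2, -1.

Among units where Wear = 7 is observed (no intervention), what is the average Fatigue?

0

E[Fatigue|Wear=7] averages over only the 4 units with Wear=7 (Load = -2, 1, 2, -1): Fatigue = -2, 1, 2, -1, mean 0.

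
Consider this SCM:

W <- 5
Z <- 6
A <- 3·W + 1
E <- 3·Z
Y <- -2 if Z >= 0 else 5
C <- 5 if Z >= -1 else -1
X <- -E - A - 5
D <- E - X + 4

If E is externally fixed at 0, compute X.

The intervention breaks the incoming arrows to E: E <- 3·Z no longer applies, and E = 0.
A = 3·W + 1  [with W=5]  = 16
X = -E - A - 5  [with E=0, A=16]  = -21

-21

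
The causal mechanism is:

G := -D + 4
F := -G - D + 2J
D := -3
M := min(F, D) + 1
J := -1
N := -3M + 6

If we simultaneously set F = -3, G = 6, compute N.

The joint intervention fixes F = -3, G = 6, removing each variable's own equation.
M = min(F, D) + 1  [with F=-3, D=-3]  = -2
N = -3M + 6  [with M=-2]  = 12

12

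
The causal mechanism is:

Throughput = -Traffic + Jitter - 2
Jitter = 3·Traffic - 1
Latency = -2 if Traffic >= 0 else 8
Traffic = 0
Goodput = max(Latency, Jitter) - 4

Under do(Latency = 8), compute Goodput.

do(Latency=8) replaces the equation Latency = -2 if Traffic >= 0 else 8 with the constant Latency = 8.
Jitter = 3·Traffic - 1  [with Traffic=0]  = -1
Goodput = max(Latency, Jitter) - 4  [with Latency=8, Jitter=-1]  = 4

4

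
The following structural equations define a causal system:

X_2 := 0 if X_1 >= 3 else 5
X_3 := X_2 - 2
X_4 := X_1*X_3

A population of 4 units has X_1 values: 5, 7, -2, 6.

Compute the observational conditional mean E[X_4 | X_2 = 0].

-12

E[X_4|X_2=0] averages over only the 3 units with X_2=0 (X_1 = 5, 7, 6): X_4 = -10, -14, -12, mean -12.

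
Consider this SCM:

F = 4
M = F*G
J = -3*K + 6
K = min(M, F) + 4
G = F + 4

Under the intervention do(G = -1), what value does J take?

6

do(G=-1) replaces the equation G = F + 4 with the constant G = -1.
M = F*G  [with F=4, G=-1]  = -4
K = min(M, F) + 4  [with M=-4, F=4]  = 0
J = -3*K + 6  [with K=0]  = 6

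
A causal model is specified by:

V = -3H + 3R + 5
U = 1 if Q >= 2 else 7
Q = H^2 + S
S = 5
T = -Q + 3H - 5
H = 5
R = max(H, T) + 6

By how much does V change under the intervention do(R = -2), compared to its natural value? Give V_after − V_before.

The intervention breaks the incoming arrows to R: R = max(H, T) + 6 no longer applies, and R = -2.
V = -3H + 3R + 5  [with H=5, R=-2]  = -16
Without intervention: Q = H^2 + S  [with H=5, S=5]  = 30; T = -Q + 3H - 5  [with Q=30, H=5]  = -20; R = max(H, T) + 6  [with H=5, T=-20]  = 11; V = -3H + 3R + 5  [with H=5, R=11]  = 23.
Change = -16 − 23 = -39.

-39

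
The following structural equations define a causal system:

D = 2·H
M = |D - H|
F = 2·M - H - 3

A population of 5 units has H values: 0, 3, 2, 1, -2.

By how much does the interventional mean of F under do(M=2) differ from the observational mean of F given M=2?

The intervention sets M=2 in all 5 units regardless of H. Recomputing F per unit gives 1, -2, -1, 0, 3; average 0.2.
Conditioning on M=2 selects the 2 unit(s) with H ∈ {2, -2}. Their F values: -1, 3. Mean = 1.
Difference = 0.2 − 1 = -0.8.

-0.8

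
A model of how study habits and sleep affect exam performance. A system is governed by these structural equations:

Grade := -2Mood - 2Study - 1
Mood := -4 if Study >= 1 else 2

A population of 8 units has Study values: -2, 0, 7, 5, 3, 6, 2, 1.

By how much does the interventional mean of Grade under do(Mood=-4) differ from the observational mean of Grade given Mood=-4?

The intervention sets Mood=-4 in all 8 units regardless of Study. Recomputing Grade per unit gives 11, 7, -7, -3, 1, -5, 3, 5; average 1.5.
Conditioning on Mood=-4 selects the 6 unit(s) with Study ∈ {7, 5, 3, 6, 2, 1}. Their Grade values: -7, -3, 1, -5, 3, 5. Mean = -1.
Difference = 1.5 − (-1) = 2.5.

2.5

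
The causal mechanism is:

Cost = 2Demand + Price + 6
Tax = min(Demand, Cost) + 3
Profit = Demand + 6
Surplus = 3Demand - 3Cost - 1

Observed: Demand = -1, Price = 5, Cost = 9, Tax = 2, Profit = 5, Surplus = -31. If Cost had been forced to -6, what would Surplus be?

14

The intervention breaks the incoming arrows to Cost: Cost = 2Demand + Price + 6 no longer applies, and Cost = -6.
Surplus = 3Demand - 3Cost - 1  [with Demand=-1, Cost=-6]  = 14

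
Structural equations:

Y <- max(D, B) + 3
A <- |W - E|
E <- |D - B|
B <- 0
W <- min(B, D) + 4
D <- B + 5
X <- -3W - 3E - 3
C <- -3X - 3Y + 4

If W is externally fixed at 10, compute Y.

8

The intervention breaks the incoming arrows to W: W <- min(B, D) + 4 no longer applies, and W = 10.
Since Y is not a descendant of the intervened variable, it is unaffected.
D = B + 5  [with B=0]  = 5
Y = max(D, B) + 3  [with D=5, B=0]  = 8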